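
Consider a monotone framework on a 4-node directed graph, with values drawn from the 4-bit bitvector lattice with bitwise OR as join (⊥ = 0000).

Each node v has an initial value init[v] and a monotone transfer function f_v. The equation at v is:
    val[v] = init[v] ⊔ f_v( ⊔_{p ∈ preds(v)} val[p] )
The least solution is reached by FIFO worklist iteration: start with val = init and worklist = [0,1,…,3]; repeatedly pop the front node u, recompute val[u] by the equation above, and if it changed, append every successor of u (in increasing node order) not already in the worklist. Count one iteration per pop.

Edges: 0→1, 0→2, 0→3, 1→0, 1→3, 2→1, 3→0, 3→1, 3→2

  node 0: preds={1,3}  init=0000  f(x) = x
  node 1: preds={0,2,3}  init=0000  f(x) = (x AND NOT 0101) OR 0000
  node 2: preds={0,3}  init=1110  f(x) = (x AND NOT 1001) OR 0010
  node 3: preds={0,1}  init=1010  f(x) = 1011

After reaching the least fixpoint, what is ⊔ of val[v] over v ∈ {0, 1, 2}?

1111

Trace (8 dequeues):
  [1] u=0 | in 1010 | out 1010 | prev 0000 | push {}
  [2] u=1 | in 1110 | out 1010 | prev 0000 | push {0}
  [3] u=2 | in 1010 | out 1110 | ==
  [4] u=3 | in 1010 | out 1011 | prev 1010 | push {1,2}
  [5] u=0 | in 1011 | out 1011 | prev 1010 | push {3}
  [6] u=1 | in 1111 | out 1010 | ==
  [7] u=2 | in 1011 | out 1110 | ==
  [8] u=3 | in 1011 | out 1011 | ==

Converged values:
  [0] 1011
  [1] 1010
  [2] 1110
  [3] 1011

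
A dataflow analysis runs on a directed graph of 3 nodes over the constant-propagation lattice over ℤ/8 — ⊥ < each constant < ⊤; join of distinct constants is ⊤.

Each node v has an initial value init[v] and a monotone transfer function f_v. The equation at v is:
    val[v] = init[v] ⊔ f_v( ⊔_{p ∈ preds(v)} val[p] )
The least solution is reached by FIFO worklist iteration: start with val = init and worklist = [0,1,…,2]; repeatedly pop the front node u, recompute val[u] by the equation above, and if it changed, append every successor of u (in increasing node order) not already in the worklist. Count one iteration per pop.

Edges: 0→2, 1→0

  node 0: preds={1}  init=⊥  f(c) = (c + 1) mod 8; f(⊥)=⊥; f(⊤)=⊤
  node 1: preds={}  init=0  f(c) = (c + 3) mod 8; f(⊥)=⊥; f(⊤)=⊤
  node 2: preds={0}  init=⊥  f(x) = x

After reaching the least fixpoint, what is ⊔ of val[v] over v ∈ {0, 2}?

1

Worklist (3 pops):
  #1 pop 0: in=0 → 1 (was ⊥); enqueue []
  #2 pop 1: in=⊥ → 0 (no change)
  #3 pop 2: in=1 → 1 (was ⊥); enqueue []

Fixpoint:
  val[0] = 1
  val[1] = 0
  val[2] = 1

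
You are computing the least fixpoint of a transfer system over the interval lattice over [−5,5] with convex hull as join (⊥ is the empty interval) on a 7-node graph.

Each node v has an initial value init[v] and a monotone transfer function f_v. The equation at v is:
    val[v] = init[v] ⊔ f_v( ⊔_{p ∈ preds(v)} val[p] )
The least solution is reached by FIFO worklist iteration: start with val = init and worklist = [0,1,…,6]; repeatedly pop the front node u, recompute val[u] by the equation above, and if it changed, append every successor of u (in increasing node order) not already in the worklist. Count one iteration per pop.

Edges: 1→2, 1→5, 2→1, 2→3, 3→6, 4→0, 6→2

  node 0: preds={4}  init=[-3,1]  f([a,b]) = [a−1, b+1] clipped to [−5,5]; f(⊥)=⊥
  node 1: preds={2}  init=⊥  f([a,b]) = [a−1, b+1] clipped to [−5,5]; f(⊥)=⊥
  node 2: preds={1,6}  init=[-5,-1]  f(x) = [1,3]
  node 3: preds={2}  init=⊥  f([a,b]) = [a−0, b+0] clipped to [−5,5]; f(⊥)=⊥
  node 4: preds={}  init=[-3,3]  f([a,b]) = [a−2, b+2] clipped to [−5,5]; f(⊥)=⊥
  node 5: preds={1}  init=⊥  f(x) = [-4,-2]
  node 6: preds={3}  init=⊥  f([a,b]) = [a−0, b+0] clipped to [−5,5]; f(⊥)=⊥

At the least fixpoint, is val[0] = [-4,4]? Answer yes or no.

Iteration log — 10 steps:
  step 1. node 0  ⊔preds=[-3,3]  new=[-4,4]  old=[-3,1]  +wl: 
  step 2. node 1  ⊔preds=[-5,-1]  new=[-5,0]  old=⊥  +wl: 
  step 3. node 2  ⊔preds=[-5,0]  new=[-5,3]  old=[-5,-1]  +wl: 1
  step 4. node 3  ⊔preds=[-5,3]  new=[-5,3]  old=⊥  +wl: 
  step 5. node 4  ⊔preds=⊥  new=[-3,3]  stable
  step 6. node 5  ⊔preds=[-5,0]  new=[-4,-2]  old=⊥  +wl: 
  step 7. node 6  ⊔preds=[-5,3]  new=[-5,3]  old=⊥  +wl: 2
  step 8. node 1  ⊔preds=[-5,3]  new=[-5,4]  old=[-5,0]  +wl: 5
  step 9. node 2  ⊔preds=[-5,4]  new=[-5,3]  stable
  step 10. node 5  ⊔preds=[-5,4]  new=[-4,-2]  stable

Least fixpoint reached:
  node 0: [-4,4]
  node 1: [-5,4]
  node 2: [-5,3]
  node 3: [-5,3]
  node 4: [-3,3]
  node 5: [-4,-2]
  node 6: [-5,3]

yes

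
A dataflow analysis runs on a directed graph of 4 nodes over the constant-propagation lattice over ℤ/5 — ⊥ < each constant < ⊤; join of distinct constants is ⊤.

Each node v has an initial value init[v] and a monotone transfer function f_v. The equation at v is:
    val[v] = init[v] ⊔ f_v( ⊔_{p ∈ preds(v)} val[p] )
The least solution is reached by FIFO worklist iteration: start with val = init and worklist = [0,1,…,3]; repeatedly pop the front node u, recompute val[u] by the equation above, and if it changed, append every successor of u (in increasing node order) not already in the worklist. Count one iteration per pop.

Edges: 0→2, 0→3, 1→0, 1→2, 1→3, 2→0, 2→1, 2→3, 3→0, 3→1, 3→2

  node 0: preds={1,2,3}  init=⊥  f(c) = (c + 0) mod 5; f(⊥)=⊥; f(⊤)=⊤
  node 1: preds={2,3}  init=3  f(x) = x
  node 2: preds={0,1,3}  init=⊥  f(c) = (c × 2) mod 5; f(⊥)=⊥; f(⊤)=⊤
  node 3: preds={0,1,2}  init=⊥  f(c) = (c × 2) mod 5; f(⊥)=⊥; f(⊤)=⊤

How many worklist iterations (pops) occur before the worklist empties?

Iteration log — 10 steps:
  step 1. node 0  ⊔preds=3  new=3  old=⊥  +wl: 
  step 2. node 1  ⊔preds=⊥  new=3  stable
  step 3. node 2  ⊔preds=3  new=1  old=⊥  +wl: 0,1
  step 4. node 3  ⊔preds=⊤  new=⊤  old=⊥  +wl: 2
  step 5. node 0  ⊔preds=⊤  new=⊤  old=3  +wl: 3
  step 6. node 1  ⊔preds=⊤  new=⊤  old=3  +wl: 0
  step 7. node 2  ⊔preds=⊤  new=⊤  old=1  +wl: 1
  step 8. node 3  ⊔preds=⊤  new=⊤  stable
  step 9. node 0  ⊔preds=⊤  new=⊤  stable
  step 10. node 1  ⊔preds=⊤  new=⊤  stable

Least fixpoint reached:
  node 0: ⊤
  node 1: ⊤
  node 2: ⊤
  node 3: ⊤

10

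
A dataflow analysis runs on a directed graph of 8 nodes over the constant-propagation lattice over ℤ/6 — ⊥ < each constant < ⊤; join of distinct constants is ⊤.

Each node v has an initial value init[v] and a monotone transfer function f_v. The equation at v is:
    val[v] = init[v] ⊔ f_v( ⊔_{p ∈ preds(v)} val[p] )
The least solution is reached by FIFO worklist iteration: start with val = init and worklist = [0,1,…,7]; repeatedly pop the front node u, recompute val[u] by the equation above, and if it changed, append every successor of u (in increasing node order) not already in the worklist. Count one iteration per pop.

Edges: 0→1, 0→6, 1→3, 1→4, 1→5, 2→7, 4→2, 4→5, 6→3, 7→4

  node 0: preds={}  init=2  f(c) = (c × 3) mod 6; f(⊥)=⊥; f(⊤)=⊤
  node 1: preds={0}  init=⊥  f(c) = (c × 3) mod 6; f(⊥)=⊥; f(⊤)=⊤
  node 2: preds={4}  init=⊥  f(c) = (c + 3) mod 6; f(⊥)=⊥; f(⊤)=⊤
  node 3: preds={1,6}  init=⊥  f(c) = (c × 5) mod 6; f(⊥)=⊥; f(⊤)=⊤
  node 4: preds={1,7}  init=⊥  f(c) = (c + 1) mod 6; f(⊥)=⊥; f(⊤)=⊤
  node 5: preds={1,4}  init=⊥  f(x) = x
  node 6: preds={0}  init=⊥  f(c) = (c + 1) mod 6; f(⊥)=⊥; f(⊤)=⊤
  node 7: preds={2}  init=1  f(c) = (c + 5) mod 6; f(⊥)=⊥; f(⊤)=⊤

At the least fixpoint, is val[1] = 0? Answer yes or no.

yes

Trace (12 dequeues):
  [1] u=0 | in ⊥ | out 2 | ==
  [2] u=1 | in 2 | out 0 | prev ⊥ | push {}
  [3] u=2 | in ⊥ | out ⊥ | ==
  [4] u=3 | in 0 | out 0 | prev ⊥ | push {}
  [5] u=4 | in ⊤ | out ⊤ | prev ⊥ | push {2}
  [6] u=5 | in ⊤ | out ⊤ | prev ⊥ | push {}
  [7] u=6 | in 2 | out 3 | prev ⊥ | push {3}
  [8] u=7 | in ⊥ | out 1 | ==
  [9] u=2 | in ⊤ | out ⊤ | prev ⊥ | push {7}
  [10] u=3 | in ⊤ | out ⊤ | prev 0 | push {}
  [11] u=7 | in ⊤ | out ⊤ | prev 1 | push {4}
  [12] u=4 | in ⊤ | out ⊤ | ==

Converged values:
  [0] 2
  [1] 0
  [2] ⊤
  [3] ⊤
  [4] ⊤
  [5] ⊤
  [6] 3
  [7] ⊤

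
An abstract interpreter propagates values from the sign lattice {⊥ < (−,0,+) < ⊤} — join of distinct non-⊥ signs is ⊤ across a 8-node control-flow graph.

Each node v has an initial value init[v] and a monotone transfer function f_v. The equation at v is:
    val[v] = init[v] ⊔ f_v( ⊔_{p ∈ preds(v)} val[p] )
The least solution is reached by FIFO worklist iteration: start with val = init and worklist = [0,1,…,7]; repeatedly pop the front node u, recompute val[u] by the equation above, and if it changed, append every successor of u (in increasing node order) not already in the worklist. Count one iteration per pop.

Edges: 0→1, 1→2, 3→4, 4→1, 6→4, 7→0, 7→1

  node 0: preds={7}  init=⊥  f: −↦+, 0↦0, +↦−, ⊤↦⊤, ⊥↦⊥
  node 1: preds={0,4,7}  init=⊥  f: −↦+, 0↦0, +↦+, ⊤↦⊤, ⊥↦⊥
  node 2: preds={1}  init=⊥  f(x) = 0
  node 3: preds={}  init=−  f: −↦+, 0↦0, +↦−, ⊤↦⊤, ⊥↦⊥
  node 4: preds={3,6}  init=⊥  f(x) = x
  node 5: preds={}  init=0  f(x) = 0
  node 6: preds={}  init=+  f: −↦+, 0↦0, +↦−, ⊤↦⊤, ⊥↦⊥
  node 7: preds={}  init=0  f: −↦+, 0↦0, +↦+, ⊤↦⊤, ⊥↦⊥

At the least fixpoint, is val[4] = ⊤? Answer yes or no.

Trace (10 dequeues):
  [1] u=0 | in 0 | out 0 | prev ⊥ | push {}
  [2] u=1 | in 0 | out 0 | prev ⊥ | push {}
  [3] u=2 | in 0 | out 0 | prev ⊥ | push {}
  [4] u=3 | in ⊥ | out − | ==
  [5] u=4 | in ⊤ | out ⊤ | prev ⊥ | push {1}
  [6] u=5 | in ⊥ | out 0 | ==
  [7] u=6 | in ⊥ | out + | ==
  [8] u=7 | in ⊥ | out 0 | ==
  [9] u=1 | in ⊤ | out ⊤ | prev 0 | push {2}
  [10] u=2 | in ⊤ | out 0 | ==

Converged values:
  [0] 0
  [1] ⊤
  [2] 0
  [3] −
  [4] ⊤
  [5] 0
  [6] +
  [7] 0

yes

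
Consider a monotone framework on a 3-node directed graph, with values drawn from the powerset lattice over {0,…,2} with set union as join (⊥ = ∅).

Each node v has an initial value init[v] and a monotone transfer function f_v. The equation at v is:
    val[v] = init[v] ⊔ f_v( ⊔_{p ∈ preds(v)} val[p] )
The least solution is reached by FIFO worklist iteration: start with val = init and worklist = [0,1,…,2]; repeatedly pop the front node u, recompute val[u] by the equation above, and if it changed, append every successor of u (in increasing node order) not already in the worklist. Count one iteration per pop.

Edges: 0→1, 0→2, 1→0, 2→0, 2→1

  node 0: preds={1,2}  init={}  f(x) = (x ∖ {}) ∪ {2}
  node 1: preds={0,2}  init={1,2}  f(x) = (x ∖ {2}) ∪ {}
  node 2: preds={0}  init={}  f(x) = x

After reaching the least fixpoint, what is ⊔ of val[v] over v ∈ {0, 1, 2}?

Trace (5 dequeues):
  [1] u=0 | in {1,2} | out {1,2} | prev {} | push {}
  [2] u=1 | in {1,2} | out {1,2} | ==
  [3] u=2 | in {1,2} | out {1,2} | prev {} | push {0,1}
  [4] u=0 | in {1,2} | out {1,2} | ==
  [5] u=1 | in {1,2} | out {1,2} | ==

Converged values:
  [0] {1,2}
  [1] {1,2}
  [2] {1,2}

{1,2}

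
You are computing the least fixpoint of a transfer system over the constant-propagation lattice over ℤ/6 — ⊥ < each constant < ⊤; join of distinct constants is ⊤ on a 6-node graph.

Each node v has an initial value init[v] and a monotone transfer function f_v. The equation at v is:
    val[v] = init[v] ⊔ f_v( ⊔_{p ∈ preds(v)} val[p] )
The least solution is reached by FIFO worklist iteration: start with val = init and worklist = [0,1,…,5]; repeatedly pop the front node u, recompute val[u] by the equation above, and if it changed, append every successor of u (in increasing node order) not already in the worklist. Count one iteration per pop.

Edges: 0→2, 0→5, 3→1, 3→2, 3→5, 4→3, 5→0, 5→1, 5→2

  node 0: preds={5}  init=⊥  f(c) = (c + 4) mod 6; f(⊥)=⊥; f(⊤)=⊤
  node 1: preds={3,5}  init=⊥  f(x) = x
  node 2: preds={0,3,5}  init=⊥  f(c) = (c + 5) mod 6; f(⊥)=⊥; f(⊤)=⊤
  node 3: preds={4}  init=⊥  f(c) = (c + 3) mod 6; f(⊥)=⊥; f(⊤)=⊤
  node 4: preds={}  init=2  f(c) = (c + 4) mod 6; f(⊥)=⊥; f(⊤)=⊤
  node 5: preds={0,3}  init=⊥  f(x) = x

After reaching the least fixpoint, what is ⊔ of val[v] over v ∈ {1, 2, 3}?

Trace (15 dequeues):
  [1] u=0 | in ⊥ | out ⊥ | ==
  [2] u=1 | in ⊥ | out ⊥ | ==
  [3] u=2 | in ⊥ | out ⊥ | ==
  [4] u=3 | in 2 | out 5 | prev ⊥ | push {1,2}
  [5] u=4 | in ⊥ | out 2 | ==
  [6] u=5 | in 5 | out 5 | prev ⊥ | push {0}
  [7] u=1 | in 5 | out 5 | prev ⊥ | push {}
  [8] u=2 | in 5 | out 4 | prev ⊥ | push {}
  [9] u=0 | in 5 | out 3 | prev ⊥ | push {2,5}
  [10] u=2 | in ⊤ | out ⊤ | prev 4 | push {}
  [11] u=5 | in ⊤ | out ⊤ | prev 5 | push {0,1,2}
  [12] u=0 | in ⊤ | out ⊤ | prev 3 | push {5}
  [13] u=1 | in ⊤ | out ⊤ | prev 5 | push {}
  [14] u=2 | in ⊤ | out ⊤ | ==
  [15] u=5 | in ⊤ | out ⊤ | ==

Converged values:
  [0] ⊤
  [1] ⊤
  [2] ⊤
  [3] 5
  [4] 2
  [5] ⊤

⊤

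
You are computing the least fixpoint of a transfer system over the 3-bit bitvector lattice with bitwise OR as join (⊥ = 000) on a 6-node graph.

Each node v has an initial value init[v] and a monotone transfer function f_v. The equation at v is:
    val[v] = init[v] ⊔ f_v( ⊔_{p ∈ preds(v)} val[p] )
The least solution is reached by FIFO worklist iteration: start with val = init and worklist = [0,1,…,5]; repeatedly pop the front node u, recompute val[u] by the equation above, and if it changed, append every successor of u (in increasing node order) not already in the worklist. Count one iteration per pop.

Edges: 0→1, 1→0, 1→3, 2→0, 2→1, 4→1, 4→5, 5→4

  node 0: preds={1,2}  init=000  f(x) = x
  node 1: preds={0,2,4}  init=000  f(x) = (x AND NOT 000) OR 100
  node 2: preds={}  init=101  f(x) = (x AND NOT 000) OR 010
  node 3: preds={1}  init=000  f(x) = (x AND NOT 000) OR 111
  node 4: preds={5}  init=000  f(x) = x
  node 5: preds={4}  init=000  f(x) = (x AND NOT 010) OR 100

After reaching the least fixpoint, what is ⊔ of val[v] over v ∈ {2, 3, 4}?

Trace (13 dequeues):
  [1] u=0 | in 101 | out 101 | prev 000 | push {}
  [2] u=1 | in 101 | out 101 | prev 000 | push {0}
  [3] u=2 | in 000 | out 111 | prev 101 | push {1}
  [4] u=3 | in 101 | out 111 | prev 000 | push {}
  [5] u=4 | in 000 | out 000 | ==
  [6] u=5 | in 000 | out 100 | prev 000 | push {4}
  [7] u=0 | in 111 | out 111 | prev 101 | push {}
  [8] u=1 | in 111 | out 111 | prev 101 | push {0,3}
  [9] u=4 | in 100 | out 100 | prev 000 | push {1,5}
  [10] u=0 | in 111 | out 111 | ==
  [11] u=3 | in 111 | out 111 | ==
  [12] u=1 | in 111 | out 111 | ==
  [13] u=5 | in 100 | out 100 | ==

Converged values:
  [0] 111
  [1] 111
  [2] 111
  [3] 111
  [4] 100
  [5] 100

111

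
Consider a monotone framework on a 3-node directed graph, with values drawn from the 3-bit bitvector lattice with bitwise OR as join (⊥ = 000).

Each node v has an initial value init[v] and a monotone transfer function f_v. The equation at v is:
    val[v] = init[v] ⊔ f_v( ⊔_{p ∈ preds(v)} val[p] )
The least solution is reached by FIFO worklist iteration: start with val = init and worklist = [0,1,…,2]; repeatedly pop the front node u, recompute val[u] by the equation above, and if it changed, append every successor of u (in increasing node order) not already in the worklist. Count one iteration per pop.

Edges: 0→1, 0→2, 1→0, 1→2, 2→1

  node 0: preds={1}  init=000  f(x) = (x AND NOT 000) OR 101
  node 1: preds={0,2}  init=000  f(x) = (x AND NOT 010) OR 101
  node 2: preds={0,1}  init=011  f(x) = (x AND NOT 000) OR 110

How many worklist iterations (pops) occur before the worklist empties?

5

Trace (5 dequeues):
  [1] u=0 | in 000 | out 101 | prev 000 | push {}
  [2] u=1 | in 111 | out 101 | prev 000 | push {0}
  [3] u=2 | in 101 | out 111 | prev 011 | push {1}
  [4] u=0 | in 101 | out 101 | ==
  [5] u=1 | in 111 | out 101 | ==

Converged values:
  [0] 101
  [1] 101
  [2] 111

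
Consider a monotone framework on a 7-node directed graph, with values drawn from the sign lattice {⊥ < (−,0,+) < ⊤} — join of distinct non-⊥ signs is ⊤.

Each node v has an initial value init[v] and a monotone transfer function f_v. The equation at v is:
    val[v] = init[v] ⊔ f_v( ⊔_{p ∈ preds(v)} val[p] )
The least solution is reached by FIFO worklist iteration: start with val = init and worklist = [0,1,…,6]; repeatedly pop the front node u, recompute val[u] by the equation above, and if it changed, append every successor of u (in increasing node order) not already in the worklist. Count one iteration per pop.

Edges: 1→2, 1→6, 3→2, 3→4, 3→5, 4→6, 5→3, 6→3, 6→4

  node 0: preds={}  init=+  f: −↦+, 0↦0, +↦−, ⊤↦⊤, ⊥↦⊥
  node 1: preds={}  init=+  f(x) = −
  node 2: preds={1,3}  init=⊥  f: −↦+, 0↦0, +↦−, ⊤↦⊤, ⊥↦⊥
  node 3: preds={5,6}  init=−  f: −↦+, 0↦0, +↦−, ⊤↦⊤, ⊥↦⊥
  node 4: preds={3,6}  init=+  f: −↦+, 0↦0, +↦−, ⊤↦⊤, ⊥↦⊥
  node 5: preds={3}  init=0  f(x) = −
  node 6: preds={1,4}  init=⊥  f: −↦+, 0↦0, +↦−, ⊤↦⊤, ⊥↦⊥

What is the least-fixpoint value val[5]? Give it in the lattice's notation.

Worklist (10 pops):
  #1 pop 0: in=⊥ → + (no change)
  #2 pop 1: in=⊥ → ⊤ (was +); enqueue []
  #3 pop 2: in=⊤ → ⊤ (was ⊥); enqueue []
  #4 pop 3: in=0 → ⊤ (was −); enqueue [2]
  #5 pop 4: in=⊤ → ⊤ (was +); enqueue []
  #6 pop 5: in=⊤ → ⊤ (was 0); enqueue [3]
  #7 pop 6: in=⊤ → ⊤ (was ⊥); enqueue [4]
  #8 pop 2: in=⊤ → ⊤ (no change)
  #9 pop 3: in=⊤ → ⊤ (no change)
  #10 pop 4: in=⊤ → ⊤ (no change)

Fixpoint:
  val[0] = +
  val[1] = ⊤
  val[2] = ⊤
  val[3] = ⊤
  val[4] = ⊤
  val[5] = ⊤
  val[6] = ⊤

⊤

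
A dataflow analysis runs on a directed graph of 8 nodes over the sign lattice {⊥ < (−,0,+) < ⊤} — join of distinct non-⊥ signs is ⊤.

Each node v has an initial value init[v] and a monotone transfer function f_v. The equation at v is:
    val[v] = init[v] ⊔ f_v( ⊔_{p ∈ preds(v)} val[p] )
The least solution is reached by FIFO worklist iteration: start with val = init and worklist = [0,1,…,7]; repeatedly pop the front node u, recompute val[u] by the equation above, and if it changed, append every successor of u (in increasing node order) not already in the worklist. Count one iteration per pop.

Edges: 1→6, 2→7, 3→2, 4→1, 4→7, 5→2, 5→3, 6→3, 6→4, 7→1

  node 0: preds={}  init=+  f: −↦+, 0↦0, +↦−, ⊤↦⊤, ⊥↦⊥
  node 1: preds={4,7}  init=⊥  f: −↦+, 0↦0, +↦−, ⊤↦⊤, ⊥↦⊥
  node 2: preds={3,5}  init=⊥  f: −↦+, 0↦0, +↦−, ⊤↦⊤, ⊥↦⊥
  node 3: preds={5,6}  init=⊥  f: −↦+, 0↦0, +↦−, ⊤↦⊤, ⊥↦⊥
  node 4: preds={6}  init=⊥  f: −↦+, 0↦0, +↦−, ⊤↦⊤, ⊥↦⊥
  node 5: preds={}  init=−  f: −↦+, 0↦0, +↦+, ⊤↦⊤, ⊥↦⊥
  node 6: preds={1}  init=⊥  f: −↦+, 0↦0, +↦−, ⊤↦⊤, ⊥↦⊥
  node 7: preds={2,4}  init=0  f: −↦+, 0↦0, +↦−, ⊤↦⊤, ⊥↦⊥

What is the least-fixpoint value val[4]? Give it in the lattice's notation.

Trace (19 dequeues):
  [1] u=0 | in ⊥ | out + | ==
  [2] u=1 | in 0 | out 0 | prev ⊥ | push {}
  [3] u=2 | in − | out + | prev ⊥ | push {}
  [4] u=3 | in − | out + | prev ⊥ | push {2}
  [5] u=4 | in ⊥ | out ⊥ | ==
  [6] u=5 | in ⊥ | out − | ==
  [7] u=6 | in 0 | out 0 | prev ⊥ | push {3,4}
  [8] u=7 | in + | out ⊤ | prev 0 | push {1}
  [9] u=2 | in ⊤ | out ⊤ | prev + | push {7}
  [10] u=3 | in ⊤ | out ⊤ | prev + | push {2}
  [11] u=4 | in 0 | out 0 | prev ⊥ | push {}
  [12] u=1 | in ⊤ | out ⊤ | prev 0 | push {6}
  [13] u=7 | in ⊤ | out ⊤ | ==
  [14] u=2 | in ⊤ | out ⊤ | ==
  [15] u=6 | in ⊤ | out ⊤ | prev 0 | push {3,4}
  [16] u=3 | in ⊤ | out ⊤ | ==
  [17] u=4 | in ⊤ | out ⊤ | prev 0 | push {1,7}
  [18] u=1 | in ⊤ | out ⊤ | ==
  [19] u=7 | in ⊤ | out ⊤ | ==

Converged values:
  [0] +
  [1] ⊤
  [2] ⊤
  [3] ⊤
  [4] ⊤
  [5] −
  [6] ⊤
  [7] ⊤

⊤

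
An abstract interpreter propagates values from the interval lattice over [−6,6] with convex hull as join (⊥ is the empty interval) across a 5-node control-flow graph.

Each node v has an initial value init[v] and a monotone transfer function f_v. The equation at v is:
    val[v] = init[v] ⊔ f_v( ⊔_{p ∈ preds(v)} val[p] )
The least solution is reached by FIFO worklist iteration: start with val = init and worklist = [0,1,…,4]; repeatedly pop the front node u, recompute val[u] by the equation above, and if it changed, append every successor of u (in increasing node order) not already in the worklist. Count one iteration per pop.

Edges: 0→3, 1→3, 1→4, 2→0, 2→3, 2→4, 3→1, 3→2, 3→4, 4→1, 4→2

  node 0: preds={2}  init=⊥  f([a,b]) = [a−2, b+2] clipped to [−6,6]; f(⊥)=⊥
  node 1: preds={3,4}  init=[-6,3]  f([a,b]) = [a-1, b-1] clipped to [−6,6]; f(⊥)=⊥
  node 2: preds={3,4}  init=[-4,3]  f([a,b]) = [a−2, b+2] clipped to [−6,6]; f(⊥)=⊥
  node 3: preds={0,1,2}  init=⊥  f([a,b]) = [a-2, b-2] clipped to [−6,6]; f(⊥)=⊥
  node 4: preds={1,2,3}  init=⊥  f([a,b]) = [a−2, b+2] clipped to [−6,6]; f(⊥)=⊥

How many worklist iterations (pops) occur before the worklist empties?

Iteration log — 14 steps:
  step 1. node 0  ⊔preds=[-4,3]  new=[-6,5]  old=⊥  +wl: 
  step 2. node 1  ⊔preds=⊥  new=[-6,3]  stable
  step 3. node 2  ⊔preds=⊥  new=[-4,3]  stable
  step 4. node 3  ⊔preds=[-6,5]  new=[-6,3]  old=⊥  +wl: 1,2
  step 5. node 4  ⊔preds=[-6,3]  new=[-6,5]  old=⊥  +wl: 
  step 6. node 1  ⊔preds=[-6,5]  new=[-6,4]  old=[-6,3]  +wl: 3,4
  step 7. node 2  ⊔preds=[-6,5]  new=[-6,6]  old=[-4,3]  +wl: 0
  step 8. node 3  ⊔preds=[-6,6]  new=[-6,4]  old=[-6,3]  +wl: 1,2
  step 9. node 4  ⊔preds=[-6,6]  new=[-6,6]  old=[-6,5]  +wl: 
  step 10. node 0  ⊔preds=[-6,6]  new=[-6,6]  old=[-6,5]  +wl: 3
  step 11. node 1  ⊔preds=[-6,6]  new=[-6,5]  old=[-6,4]  +wl: 4
  step 12. node 2  ⊔preds=[-6,6]  new=[-6,6]  stable
  step 13. node 3  ⊔preds=[-6,6]  new=[-6,4]  stable
  step 14. node 4  ⊔preds=[-6,6]  new=[-6,6]  stable

Least fixpoint reached:
  node 0: [-6,6]
  node 1: [-6,5]
  node 2: [-6,6]
  node 3: [-6,4]
  node 4: [-6,6]

14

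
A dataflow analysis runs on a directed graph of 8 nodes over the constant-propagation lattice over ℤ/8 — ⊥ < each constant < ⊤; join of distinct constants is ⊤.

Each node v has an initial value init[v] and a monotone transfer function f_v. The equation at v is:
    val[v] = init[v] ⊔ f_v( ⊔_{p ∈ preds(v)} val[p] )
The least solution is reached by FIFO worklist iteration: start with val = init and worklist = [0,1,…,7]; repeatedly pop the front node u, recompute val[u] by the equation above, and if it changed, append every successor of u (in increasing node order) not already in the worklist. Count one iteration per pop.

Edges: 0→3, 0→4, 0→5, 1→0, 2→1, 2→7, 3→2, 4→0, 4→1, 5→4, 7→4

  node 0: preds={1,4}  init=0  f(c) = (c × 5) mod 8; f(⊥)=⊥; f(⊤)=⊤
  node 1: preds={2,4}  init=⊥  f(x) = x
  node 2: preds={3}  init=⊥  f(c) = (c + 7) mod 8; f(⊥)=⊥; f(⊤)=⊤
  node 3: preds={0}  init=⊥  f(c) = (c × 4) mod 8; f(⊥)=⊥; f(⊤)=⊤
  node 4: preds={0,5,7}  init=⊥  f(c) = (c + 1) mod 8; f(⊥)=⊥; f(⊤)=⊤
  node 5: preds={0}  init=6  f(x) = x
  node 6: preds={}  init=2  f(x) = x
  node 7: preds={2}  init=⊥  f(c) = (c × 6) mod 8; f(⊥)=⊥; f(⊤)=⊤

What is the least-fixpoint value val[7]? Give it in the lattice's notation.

⊤

Worklist (21 pops):
  #1 pop 0: in=⊥ → 0 (no change)
  #2 pop 1: in=⊥ → ⊥ (no change)
  #3 pop 2: in=⊥ → ⊥ (no change)
  #4 pop 3: in=0 → 0 (was ⊥); enqueue [2]
  #5 pop 4: in=⊤ → ⊤ (was ⊥); enqueue [0,1]
  #6 pop 5: in=0 → ⊤ (was 6); enqueue [4]
  #7 pop 6: in=⊥ → 2 (no change)
  #8 pop 7: in=⊥ → ⊥ (no change)
  #9 pop 2: in=0 → 7 (was ⊥); enqueue [7]
  #10 pop 0: in=⊤ → ⊤ (was 0); enqueue [3,5]
  #11 pop 1: in=⊤ → ⊤ (was ⊥); enqueue [0]
  #12 pop 4: in=⊤ → ⊤ (no change)
  #13 pop 7: in=7 → 2 (was ⊥); enqueue [4]
  #14 pop 3: in=⊤ → ⊤ (was 0); enqueue [2]
  #15 pop 5: in=⊤ → ⊤ (no change)
  #16 pop 0: in=⊤ → ⊤ (no change)
  #17 pop 4: in=⊤ → ⊤ (no change)
  #18 pop 2: in=⊤ → ⊤ (was 7); enqueue [1,7]
  #19 pop 1: in=⊤ → ⊤ (no change)
  #20 pop 7: in=⊤ → ⊤ (was 2); enqueue [4]
  #21 pop 4: in=⊤ → ⊤ (no change)

Fixpoint:
  val[0] = ⊤
  val[1] = ⊤
  val[2] = ⊤
  val[3] = ⊤
  val[4] = ⊤
  val[5] = ⊤
  val[6] = 2
  val[7] = ⊤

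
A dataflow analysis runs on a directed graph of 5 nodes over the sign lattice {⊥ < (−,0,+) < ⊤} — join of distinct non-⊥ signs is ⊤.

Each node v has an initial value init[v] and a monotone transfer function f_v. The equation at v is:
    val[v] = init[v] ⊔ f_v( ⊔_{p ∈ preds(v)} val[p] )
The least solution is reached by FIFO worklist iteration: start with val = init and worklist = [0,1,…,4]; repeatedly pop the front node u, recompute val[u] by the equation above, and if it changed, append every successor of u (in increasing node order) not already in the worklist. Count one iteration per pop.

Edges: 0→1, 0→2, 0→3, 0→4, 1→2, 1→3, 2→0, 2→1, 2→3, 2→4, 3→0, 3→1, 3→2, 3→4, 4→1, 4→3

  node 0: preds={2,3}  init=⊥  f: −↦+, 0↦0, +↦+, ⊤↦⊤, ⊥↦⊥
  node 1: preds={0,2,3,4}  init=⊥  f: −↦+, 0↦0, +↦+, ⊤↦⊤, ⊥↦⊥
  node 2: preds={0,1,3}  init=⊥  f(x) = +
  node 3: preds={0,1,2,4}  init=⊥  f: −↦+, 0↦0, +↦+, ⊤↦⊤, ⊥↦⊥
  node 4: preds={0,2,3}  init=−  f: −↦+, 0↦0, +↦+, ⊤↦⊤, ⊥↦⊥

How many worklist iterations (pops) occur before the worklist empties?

10

Iteration log — 10 steps:
  step 1. node 0  ⊔preds=⊥  new=⊥  stable
  step 2. node 1  ⊔preds=−  new=+  old=⊥  +wl: 
  step 3. node 2  ⊔preds=+  new=+  old=⊥  +wl: 0,1
  step 4. node 3  ⊔preds=⊤  new=⊤  old=⊥  +wl: 2
  step 5. node 4  ⊔preds=⊤  new=⊤  old=−  +wl: 3
  step 6. node 0  ⊔preds=⊤  new=⊤  old=⊥  +wl: 4
  step 7. node 1  ⊔preds=⊤  new=⊤  old=+  +wl: 
  step 8. node 2  ⊔preds=⊤  new=+  stable
  step 9. node 3  ⊔preds=⊤  new=⊤  stable
  step 10. node 4  ⊔preds=⊤  new=⊤  stable

Least fixpoint reached:
  node 0: ⊤
  node 1: ⊤
  node 2: +
  node 3: ⊤
  node 4: ⊤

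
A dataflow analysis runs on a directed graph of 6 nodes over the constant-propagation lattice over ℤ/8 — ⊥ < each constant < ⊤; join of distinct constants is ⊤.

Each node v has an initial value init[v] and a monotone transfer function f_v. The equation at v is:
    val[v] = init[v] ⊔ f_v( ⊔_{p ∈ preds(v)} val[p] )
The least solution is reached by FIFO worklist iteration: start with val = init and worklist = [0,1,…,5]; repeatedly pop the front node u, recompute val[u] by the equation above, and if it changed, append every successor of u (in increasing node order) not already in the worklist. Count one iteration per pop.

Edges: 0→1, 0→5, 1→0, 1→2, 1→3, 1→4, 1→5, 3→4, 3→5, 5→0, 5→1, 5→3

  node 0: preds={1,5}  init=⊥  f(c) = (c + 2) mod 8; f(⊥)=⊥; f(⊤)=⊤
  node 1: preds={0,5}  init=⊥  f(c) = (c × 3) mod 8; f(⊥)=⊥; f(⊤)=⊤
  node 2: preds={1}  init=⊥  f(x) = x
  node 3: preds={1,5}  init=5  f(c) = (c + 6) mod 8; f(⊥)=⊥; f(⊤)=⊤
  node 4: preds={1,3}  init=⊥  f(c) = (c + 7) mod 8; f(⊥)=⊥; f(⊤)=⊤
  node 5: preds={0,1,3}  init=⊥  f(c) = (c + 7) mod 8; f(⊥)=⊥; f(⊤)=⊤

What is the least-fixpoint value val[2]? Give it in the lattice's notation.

⊤

Worklist (16 pops):
  #1 pop 0: in=⊥ → ⊥ (no change)
  #2 pop 1: in=⊥ → ⊥ (no change)
  #3 pop 2: in=⊥ → ⊥ (no change)
  #4 pop 3: in=⊥ → 5 (no change)
  #5 pop 4: in=5 → 4 (was ⊥); enqueue []
  #6 pop 5: in=5 → 4 (was ⊥); enqueue [0,1,3]
  #7 pop 0: in=4 → 6 (was ⊥); enqueue [5]
  #8 pop 1: in=⊤ → ⊤ (was ⊥); enqueue [0,2,4]
  #9 pop 3: in=⊤ → ⊤ (was 5); enqueue []
  #10 pop 5: in=⊤ → ⊤ (was 4); enqueue [1,3]
  #11 pop 0: in=⊤ → ⊤ (was 6); enqueue [5]
  #12 pop 2: in=⊤ → ⊤ (was ⊥); enqueue []
  #13 pop 4: in=⊤ → ⊤ (was 4); enqueue []
  #14 pop 1: in=⊤ → ⊤ (no change)
  #15 pop 3: in=⊤ → ⊤ (no change)
  #16 pop 5: in=⊤ → ⊤ (no change)

Fixpoint:
  val[0] = ⊤
  val[1] = ⊤
  val[2] = ⊤
  val[3] = ⊤
  val[4] = ⊤
  val[5] = ⊤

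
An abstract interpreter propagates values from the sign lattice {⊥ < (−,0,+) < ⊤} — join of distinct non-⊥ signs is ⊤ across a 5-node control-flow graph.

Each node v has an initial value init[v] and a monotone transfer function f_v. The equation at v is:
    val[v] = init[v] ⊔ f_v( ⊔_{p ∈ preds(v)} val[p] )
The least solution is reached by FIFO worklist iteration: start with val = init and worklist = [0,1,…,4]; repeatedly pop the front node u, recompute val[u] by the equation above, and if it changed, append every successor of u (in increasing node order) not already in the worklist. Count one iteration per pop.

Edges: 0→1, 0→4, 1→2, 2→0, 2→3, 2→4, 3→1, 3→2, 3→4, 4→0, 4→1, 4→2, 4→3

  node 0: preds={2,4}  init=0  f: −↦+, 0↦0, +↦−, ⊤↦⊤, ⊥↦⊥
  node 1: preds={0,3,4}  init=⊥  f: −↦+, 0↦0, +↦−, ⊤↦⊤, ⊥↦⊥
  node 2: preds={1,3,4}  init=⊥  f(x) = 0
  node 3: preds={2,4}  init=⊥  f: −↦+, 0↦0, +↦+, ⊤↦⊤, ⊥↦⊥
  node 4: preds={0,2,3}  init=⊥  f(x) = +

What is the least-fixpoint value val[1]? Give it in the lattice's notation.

Iteration log — 12 steps:
  step 1. node 0  ⊔preds=⊥  new=0  stable
  step 2. node 1  ⊔preds=0  new=0  old=⊥  +wl: 
  step 3. node 2  ⊔preds=0  new=0  old=⊥  +wl: 0
  step 4. node 3  ⊔preds=0  new=0  old=⊥  +wl: 1,2
  step 5. node 4  ⊔preds=0  new=+  old=⊥  +wl: 3
  step 6. node 0  ⊔preds=⊤  new=⊤  old=0  +wl: 4
  step 7. node 1  ⊔preds=⊤  new=⊤  old=0  +wl: 
  step 8. node 2  ⊔preds=⊤  new=0  stable
  step 9. node 3  ⊔preds=⊤  new=⊤  old=0  +wl: 1,2
  step 10. node 4  ⊔preds=⊤  new=+  stable
  step 11. node 1  ⊔preds=⊤  new=⊤  stable
  step 12. node 2  ⊔preds=⊤  new=0  stable

Least fixpoint reached:
  node 0: ⊤
  node 1: ⊤
  node 2: 0
  node 3: ⊤
  node 4: +

⊤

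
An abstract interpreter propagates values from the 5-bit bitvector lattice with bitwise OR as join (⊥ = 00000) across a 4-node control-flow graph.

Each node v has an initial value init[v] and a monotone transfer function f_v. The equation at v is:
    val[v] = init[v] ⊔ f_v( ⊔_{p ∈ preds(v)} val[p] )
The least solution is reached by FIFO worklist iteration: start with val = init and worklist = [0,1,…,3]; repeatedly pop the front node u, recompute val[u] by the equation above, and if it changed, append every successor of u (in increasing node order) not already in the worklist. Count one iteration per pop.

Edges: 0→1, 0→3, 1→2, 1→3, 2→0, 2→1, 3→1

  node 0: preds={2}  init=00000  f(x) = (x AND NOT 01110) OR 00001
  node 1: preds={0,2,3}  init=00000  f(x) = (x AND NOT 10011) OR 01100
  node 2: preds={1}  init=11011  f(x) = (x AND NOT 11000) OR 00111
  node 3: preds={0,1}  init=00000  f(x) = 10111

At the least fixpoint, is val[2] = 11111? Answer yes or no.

Trace (6 dequeues):
  [1] u=0 | in 11011 | out 10001 | prev 00000 | push {}
  [2] u=1 | in 11011 | out 01100 | prev 00000 | push {}
  [3] u=2 | in 01100 | out 11111 | prev 11011 | push {0,1}
  [4] u=3 | in 11101 | out 10111 | prev 00000 | push {}
  [5] u=0 | in 11111 | out 10001 | ==
  [6] u=1 | in 11111 | out 01100 | ==

Converged values:
  [0] 10001
  [1] 01100
  [2] 11111
  [3] 10111

yes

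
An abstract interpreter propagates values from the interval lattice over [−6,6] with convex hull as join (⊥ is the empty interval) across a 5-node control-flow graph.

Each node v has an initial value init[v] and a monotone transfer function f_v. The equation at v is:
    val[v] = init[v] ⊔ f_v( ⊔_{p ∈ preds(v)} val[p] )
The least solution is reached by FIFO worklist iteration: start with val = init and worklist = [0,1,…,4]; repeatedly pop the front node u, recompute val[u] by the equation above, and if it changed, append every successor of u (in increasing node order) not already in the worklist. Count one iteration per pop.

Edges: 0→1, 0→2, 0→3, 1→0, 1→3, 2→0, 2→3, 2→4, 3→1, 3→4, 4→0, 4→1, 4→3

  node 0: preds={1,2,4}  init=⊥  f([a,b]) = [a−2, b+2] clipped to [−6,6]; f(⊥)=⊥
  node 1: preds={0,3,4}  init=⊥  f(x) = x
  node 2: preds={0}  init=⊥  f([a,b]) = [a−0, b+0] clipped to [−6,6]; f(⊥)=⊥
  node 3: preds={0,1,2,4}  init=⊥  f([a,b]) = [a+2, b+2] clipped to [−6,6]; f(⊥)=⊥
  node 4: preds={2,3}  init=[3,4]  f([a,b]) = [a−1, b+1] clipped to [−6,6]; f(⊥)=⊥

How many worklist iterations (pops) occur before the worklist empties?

25

Worklist (25 pops):
  #1 pop 0: in=[3,4] → [1,6] (was ⊥); enqueue []
  #2 pop 1: in=[1,6] → [1,6] (was ⊥); enqueue [0]
  #3 pop 2: in=[1,6] → [1,6] (was ⊥); enqueue []
  #4 pop 3: in=[1,6] → [3,6] (was ⊥); enqueue [1]
  #5 pop 4: in=[1,6] → [0,6] (was [3,4]); enqueue [3]
  #6 pop 0: in=[0,6] → [-2,6] (was [1,6]); enqueue [2]
  #7 pop 1: in=[-2,6] → [-2,6] (was [1,6]); enqueue [0]
  #8 pop 3: in=[-2,6] → [0,6] (was [3,6]); enqueue [1,4]
  #9 pop 2: in=[-2,6] → [-2,6] (was [1,6]); enqueue [3]
  #10 pop 0: in=[-2,6] → [-4,6] (was [-2,6]); enqueue [2]
  #11 pop 1: in=[-4,6] → [-4,6] (was [-2,6]); enqueue [0]
  #12 pop 4: in=[-2,6] → [-3,6] (was [0,6]); enqueue [1]
  #13 pop 3: in=[-4,6] → [-2,6] (was [0,6]); enqueue [4]
  #14 pop 2: in=[-4,6] → [-4,6] (was [-2,6]); enqueue [3]
  #15 pop 0: in=[-4,6] → [-6,6] (was [-4,6]); enqueue [2]
  #16 pop 1: in=[-6,6] → [-6,6] (was [-4,6]); enqueue [0]
  #17 pop 4: in=[-4,6] → [-5,6] (was [-3,6]); enqueue [1]
  #18 pop 3: in=[-6,6] → [-4,6] (was [-2,6]); enqueue [4]
  #19 pop 2: in=[-6,6] → [-6,6] (was [-4,6]); enqueue [3]
  #20 pop 0: in=[-6,6] → [-6,6] (no change)
  #21 pop 1: in=[-6,6] → [-6,6] (no change)
  #22 pop 4: in=[-6,6] → [-6,6] (was [-5,6]); enqueue [0,1]
  #23 pop 3: in=[-6,6] → [-4,6] (no change)
  #24 pop 0: in=[-6,6] → [-6,6] (no change)
  #25 pop 1: in=[-6,6] → [-6,6] (no change)

Fixpoint:
  val[0] = [-6,6]
  val[1] = [-6,6]
  val[2] = [-6,6]
  val[3] = [-4,6]
  val[4] = [-6,6]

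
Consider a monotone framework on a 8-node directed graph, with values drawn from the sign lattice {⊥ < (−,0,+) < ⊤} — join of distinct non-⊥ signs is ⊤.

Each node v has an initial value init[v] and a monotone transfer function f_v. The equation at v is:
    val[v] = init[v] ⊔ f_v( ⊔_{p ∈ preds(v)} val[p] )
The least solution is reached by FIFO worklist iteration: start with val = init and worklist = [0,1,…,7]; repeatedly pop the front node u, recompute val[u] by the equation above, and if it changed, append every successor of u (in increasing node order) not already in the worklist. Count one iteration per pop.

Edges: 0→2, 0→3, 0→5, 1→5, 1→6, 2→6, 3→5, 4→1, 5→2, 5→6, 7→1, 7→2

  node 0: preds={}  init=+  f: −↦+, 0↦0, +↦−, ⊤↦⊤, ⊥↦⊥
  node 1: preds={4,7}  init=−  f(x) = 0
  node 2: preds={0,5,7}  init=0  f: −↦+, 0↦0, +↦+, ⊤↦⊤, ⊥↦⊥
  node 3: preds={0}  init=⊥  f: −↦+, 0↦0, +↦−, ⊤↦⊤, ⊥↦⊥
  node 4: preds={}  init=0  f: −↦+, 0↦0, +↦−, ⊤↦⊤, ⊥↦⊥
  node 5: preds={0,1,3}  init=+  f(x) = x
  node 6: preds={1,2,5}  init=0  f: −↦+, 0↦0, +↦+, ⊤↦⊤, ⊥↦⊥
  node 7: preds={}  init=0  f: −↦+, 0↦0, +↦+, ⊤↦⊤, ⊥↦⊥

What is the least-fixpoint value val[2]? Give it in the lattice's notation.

Trace (9 dequeues):
  [1] u=0 | in ⊥ | out + | ==
  [2] u=1 | in 0 | out ⊤ | prev − | push {}
  [3] u=2 | in ⊤ | out ⊤ | prev 0 | push {}
  [4] u=3 | in + | out − | prev ⊥ | push {}
  [5] u=4 | in ⊥ | out 0 | ==
  [6] u=5 | in ⊤ | out ⊤ | prev + | push {2}
  [7] u=6 | in ⊤ | out ⊤ | prev 0 | push {}
  [8] u=7 | in ⊥ | out 0 | ==
  [9] u=2 | in ⊤ | out ⊤ | ==

Converged values:
  [0] +
  [1] ⊤
  [2] ⊤
  [3] −
  [4] 0
  [5] ⊤
  [6] ⊤
  [7] 0

⊤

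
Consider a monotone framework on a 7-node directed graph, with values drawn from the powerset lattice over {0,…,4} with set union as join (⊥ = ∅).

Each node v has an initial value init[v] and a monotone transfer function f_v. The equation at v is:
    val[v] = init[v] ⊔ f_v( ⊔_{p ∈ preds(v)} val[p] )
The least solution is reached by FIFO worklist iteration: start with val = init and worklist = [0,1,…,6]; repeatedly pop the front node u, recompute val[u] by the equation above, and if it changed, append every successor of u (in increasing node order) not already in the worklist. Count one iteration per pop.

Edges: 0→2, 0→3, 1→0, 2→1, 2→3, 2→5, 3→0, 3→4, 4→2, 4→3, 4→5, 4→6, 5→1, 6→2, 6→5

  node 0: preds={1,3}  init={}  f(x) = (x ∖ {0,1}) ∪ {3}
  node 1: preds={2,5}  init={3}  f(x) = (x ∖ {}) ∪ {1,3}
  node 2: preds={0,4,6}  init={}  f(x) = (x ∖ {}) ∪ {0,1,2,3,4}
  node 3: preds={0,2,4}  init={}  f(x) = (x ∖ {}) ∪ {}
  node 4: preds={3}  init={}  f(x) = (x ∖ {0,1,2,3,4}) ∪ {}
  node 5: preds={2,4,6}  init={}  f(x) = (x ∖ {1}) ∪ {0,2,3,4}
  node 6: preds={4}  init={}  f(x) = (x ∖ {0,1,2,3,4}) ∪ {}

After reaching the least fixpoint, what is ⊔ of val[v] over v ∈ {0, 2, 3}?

{0,1,2,3,4}

Trace (12 dequeues):
  [1] u=0 | in {3} | out {3} | prev {} | push {}
  [2] u=1 | in {} | out {1,3} | prev {3} | push {0}
  [3] u=2 | in {3} | out {0,1,2,3,4} | prev {} | push {1}
  [4] u=3 | in {0,1,2,3,4} | out {0,1,2,3,4} | prev {} | push {}
  [5] u=4 | in {0,1,2,3,4} | out {} | ==
  [6] u=5 | in {0,1,2,3,4} | out {0,2,3,4} | prev {} | push {}
  [7] u=6 | in {} | out {} | ==
  [8] u=0 | in {0,1,2,3,4} | out {2,3,4} | prev {3} | push {2,3}
  [9] u=1 | in {0,1,2,3,4} | out {0,1,2,3,4} | prev {1,3} | push {0}
  [10] u=2 | in {2,3,4} | out {0,1,2,3,4} | ==
  [11] u=3 | in {0,1,2,3,4} | out {0,1,2,3,4} | ==
  [12] u=0 | in {0,1,2,3,4} | out {2,3,4} | ==

Converged values:
  [0] {2,3,4}
  [1] {0,1,2,3,4}
  [2] {0,1,2,3,4}
  [3] {0,1,2,3,4}
  [4] {}
  [5] {0,2,3,4}
  [6] {}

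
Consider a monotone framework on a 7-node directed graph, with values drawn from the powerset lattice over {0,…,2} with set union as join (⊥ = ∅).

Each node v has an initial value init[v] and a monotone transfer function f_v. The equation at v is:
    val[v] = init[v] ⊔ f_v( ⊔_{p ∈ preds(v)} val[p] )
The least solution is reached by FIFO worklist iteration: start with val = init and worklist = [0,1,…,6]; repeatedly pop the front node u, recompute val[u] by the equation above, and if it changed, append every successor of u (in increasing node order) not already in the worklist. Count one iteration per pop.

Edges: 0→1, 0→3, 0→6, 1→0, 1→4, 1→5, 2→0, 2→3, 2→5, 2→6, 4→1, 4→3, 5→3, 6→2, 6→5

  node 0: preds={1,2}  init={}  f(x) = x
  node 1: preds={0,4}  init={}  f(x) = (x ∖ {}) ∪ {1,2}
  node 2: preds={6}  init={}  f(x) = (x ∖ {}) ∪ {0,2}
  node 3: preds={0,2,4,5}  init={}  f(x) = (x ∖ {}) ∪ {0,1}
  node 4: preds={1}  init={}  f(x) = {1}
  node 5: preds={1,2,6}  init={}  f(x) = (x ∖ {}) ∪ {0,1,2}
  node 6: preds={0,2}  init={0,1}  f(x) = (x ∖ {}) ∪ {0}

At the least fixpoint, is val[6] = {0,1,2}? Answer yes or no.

yes

Iteration log — 15 steps:
  step 1. node 0  ⊔preds={}  new={}  stable
  step 2. node 1  ⊔preds={}  new={1,2}  old={}  +wl: 0
  step 3. node 2  ⊔preds={0,1}  new={0,1,2}  old={}  +wl: 
  step 4. node 3  ⊔preds={0,1,2}  new={0,1,2}  old={}  +wl: 
  step 5. node 4  ⊔preds={1,2}  new={1}  old={}  +wl: 1,3
  step 6. node 5  ⊔preds={0,1,2}  new={0,1,2}  old={}  +wl: 
  step 7. node 6  ⊔preds={0,1,2}  new={0,1,2}  old={0,1}  +wl: 2,5
  step 8. node 0  ⊔preds={0,1,2}  new={0,1,2}  old={}  +wl: 6
  step 9. node 1  ⊔preds={0,1,2}  new={0,1,2}  old={1,2}  +wl: 0,4
  step 10. node 3  ⊔preds={0,1,2}  new={0,1,2}  stable
  step 11. node 2  ⊔preds={0,1,2}  new={0,1,2}  stable
  step 12. node 5  ⊔preds={0,1,2}  new={0,1,2}  stable
  step 13. node 6  ⊔preds={0,1,2}  new={0,1,2}  stable
  step 14. node 0  ⊔preds={0,1,2}  new={0,1,2}  stable
  step 15. node 4  ⊔preds={0,1,2}  new={1}  stable

Least fixpoint reached:
  node 0: {0,1,2}
  node 1: {0,1,2}
  node 2: {0,1,2}
  node 3: {0,1,2}
  node 4: {1}
  node 5: {0,1,2}
  node 6: {0,1,2}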